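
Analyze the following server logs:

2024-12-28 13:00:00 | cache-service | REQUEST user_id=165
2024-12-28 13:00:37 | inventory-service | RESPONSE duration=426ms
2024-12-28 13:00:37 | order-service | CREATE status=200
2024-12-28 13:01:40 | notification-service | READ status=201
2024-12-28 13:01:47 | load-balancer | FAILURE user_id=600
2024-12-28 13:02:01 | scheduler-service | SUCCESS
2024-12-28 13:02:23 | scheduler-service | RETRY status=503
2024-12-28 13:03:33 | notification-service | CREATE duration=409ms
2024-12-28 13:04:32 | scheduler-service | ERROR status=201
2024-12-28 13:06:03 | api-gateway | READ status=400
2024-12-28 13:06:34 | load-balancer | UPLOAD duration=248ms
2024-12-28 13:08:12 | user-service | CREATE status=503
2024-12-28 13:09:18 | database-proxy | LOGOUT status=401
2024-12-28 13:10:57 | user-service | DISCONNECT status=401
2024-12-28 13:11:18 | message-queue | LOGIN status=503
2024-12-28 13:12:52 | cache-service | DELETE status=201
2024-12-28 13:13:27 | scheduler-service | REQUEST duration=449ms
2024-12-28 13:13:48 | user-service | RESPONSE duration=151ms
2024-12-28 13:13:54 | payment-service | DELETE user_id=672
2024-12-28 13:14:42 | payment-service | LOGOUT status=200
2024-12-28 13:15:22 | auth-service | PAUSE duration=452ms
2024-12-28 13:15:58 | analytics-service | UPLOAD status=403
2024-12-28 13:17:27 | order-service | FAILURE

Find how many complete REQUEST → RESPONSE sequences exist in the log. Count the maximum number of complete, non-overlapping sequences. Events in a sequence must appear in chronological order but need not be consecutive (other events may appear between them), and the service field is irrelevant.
2

To count sequences:

1. Look for pattern: REQUEST → RESPONSE
2. Greedily scan the log in chronological order, matching each sequence element in turn (ignoring service)
3. Each time the full pattern completes, increment the count and restart matching from the next event
4. Complete non-overlapping sequences found: 2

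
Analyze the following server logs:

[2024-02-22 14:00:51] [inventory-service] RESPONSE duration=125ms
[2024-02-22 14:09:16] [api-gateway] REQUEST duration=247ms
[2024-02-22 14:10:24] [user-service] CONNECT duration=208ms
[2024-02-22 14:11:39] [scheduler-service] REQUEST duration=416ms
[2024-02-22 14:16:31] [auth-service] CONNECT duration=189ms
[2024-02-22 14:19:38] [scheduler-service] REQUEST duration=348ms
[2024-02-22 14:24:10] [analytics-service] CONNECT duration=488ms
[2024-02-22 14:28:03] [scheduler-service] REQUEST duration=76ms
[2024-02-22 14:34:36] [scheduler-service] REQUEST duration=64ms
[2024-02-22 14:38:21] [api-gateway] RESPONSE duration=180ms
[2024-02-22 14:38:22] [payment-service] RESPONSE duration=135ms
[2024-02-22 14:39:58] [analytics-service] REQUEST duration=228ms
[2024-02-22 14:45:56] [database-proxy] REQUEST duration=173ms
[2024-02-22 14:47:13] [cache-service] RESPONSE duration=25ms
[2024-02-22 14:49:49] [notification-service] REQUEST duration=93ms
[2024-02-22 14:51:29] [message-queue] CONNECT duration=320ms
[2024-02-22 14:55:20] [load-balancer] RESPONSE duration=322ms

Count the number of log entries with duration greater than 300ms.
5

To count timeouts:

1. Threshold: 300ms
2. Extract duration from each log entry
3. Count entries where duration > 300
4. Timeout count: 5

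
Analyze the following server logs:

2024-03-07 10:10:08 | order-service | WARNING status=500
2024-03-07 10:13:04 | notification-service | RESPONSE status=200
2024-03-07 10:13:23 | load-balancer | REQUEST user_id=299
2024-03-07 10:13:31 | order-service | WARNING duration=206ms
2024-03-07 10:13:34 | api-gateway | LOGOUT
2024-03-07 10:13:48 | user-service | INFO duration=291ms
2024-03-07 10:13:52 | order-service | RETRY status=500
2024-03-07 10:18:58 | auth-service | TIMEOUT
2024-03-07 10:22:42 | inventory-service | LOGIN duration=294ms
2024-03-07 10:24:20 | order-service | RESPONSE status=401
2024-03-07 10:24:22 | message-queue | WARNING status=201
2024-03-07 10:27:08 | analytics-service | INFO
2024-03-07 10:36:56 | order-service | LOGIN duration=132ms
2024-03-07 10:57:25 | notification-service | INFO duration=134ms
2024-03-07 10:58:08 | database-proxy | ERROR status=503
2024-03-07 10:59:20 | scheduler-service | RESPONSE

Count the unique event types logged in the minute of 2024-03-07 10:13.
6

To count unique event types:

1. Filter events in the minute starting at 2024-03-07 10:13
2. Extract event types from matching entries
3. Count unique types: 6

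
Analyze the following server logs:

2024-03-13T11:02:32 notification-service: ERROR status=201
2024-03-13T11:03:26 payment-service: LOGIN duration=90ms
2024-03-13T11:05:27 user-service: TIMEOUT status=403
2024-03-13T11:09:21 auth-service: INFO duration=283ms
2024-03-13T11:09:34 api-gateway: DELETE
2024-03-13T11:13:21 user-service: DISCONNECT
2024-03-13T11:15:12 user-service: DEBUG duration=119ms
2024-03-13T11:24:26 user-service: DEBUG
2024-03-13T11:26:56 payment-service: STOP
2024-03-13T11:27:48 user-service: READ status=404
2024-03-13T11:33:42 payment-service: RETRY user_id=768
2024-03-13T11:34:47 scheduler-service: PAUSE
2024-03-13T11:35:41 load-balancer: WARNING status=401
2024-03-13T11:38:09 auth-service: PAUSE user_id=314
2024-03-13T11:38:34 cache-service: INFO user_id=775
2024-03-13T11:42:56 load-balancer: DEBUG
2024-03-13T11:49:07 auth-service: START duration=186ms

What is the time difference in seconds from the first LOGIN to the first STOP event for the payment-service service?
1410

To find the time between events:

1. Locate the first LOGIN event for payment-service: 2024-03-13T11:03:26
2. Locate the first STOP event for payment-service: 2024-03-13T11:26:56
3. Calculate the difference: 2024-03-13T11:26:56 - 2024-03-13T11:03:26 = 1410 seconds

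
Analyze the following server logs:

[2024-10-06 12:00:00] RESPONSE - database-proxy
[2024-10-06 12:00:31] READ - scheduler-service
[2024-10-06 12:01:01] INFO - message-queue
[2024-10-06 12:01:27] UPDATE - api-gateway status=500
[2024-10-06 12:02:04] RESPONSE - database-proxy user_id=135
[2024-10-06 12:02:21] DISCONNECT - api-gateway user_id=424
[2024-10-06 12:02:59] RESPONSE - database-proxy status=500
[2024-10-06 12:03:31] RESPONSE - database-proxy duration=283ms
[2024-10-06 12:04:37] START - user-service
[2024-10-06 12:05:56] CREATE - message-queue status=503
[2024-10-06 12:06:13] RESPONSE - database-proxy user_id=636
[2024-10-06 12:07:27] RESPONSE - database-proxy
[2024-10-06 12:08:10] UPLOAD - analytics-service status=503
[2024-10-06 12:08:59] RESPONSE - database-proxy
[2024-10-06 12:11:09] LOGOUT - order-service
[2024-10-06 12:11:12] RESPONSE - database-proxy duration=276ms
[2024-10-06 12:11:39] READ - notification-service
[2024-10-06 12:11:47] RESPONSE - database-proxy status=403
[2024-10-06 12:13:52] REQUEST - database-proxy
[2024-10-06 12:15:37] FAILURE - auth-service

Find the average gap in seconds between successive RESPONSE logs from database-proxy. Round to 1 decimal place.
88.4

To calculate average interval:

1. Find all RESPONSE events for database-proxy in order
2. Calculate time gaps between consecutive events
3. Compute mean of gaps: 707 / 8 = 88.4 seconds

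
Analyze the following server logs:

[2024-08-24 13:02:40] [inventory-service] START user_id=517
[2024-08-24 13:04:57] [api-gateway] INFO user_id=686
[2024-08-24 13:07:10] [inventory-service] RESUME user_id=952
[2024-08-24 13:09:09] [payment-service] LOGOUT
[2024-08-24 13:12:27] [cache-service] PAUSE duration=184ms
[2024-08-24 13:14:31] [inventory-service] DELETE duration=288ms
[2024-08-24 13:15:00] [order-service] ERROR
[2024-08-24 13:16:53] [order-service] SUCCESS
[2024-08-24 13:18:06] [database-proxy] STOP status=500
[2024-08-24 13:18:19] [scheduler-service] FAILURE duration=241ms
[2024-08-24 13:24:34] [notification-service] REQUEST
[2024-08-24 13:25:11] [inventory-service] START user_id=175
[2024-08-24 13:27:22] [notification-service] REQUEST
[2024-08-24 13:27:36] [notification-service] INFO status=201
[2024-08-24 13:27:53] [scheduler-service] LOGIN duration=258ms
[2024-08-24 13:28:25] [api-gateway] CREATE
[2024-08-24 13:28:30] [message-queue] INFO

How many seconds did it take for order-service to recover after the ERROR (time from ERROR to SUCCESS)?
113

To calculate recovery time:

1. Find ERROR event for order-service: 2024-08-24 13:15:00
2. Find next SUCCESS event for order-service: 2024-08-24 13:16:53
3. Recovery time: 2024-08-24 13:16:53 - 2024-08-24 13:15:00 = 113 seconds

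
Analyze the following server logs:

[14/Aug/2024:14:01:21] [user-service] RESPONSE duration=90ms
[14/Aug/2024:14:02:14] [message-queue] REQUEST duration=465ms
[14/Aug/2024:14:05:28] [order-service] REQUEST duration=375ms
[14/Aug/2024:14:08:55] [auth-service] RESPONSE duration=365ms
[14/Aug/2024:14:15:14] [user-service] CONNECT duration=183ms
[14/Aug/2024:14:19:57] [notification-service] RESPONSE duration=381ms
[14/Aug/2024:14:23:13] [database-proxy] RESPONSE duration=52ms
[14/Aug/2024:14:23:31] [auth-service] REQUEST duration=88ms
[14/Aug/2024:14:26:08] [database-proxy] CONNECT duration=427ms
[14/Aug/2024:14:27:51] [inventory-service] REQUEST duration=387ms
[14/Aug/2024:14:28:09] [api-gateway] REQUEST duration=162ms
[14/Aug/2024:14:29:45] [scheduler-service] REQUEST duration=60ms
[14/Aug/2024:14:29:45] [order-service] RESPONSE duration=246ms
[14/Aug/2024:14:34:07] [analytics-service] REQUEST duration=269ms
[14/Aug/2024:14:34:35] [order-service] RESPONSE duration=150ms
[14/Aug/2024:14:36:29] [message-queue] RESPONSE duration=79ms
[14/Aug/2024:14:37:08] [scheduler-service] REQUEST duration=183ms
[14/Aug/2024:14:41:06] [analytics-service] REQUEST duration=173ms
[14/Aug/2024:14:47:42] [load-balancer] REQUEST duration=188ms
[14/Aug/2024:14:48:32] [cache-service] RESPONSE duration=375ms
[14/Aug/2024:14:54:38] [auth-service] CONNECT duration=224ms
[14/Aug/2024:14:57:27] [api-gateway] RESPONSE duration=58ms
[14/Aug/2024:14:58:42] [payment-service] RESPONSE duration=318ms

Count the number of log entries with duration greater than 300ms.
8

To count timeouts:

1. Threshold: 300ms
2. Extract duration from each log entry
3. Count entries where duration > 300
4. Timeout count: 8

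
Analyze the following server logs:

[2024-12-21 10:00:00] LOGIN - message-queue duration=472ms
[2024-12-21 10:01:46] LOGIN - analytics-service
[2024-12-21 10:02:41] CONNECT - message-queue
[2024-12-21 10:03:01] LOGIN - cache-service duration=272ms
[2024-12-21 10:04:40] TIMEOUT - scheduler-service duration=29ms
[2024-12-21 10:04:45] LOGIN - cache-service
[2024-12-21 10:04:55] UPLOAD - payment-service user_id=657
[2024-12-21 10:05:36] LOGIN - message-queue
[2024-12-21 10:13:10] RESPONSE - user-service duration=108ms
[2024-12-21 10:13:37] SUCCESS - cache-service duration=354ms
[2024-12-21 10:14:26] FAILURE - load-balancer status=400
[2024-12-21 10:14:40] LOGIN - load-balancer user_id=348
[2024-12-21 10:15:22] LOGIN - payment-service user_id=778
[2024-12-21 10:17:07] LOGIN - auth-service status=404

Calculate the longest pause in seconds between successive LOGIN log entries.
544

To find the longest gap:

1. Extract all LOGIN events in chronological order
2. Calculate time differences between consecutive events
3. Find the maximum difference
4. Longest gap: 544 seconds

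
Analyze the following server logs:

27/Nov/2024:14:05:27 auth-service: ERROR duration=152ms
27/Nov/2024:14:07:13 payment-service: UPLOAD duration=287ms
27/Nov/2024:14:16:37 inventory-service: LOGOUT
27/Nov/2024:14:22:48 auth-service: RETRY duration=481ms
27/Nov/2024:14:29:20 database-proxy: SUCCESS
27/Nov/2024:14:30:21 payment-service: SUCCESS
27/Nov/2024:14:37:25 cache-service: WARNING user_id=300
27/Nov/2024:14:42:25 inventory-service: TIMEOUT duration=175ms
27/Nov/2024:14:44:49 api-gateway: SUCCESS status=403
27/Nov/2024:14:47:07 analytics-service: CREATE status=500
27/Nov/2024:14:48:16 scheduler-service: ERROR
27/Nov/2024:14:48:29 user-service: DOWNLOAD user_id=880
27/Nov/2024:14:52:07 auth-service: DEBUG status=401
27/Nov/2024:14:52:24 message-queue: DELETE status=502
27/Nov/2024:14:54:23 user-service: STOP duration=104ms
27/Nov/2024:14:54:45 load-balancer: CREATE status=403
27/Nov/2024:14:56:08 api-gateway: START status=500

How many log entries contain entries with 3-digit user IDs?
2

To find matching entries:

1. Pattern to match: entries with 3-digit user IDs
2. Scan each log entry for the pattern
3. Count matches: 2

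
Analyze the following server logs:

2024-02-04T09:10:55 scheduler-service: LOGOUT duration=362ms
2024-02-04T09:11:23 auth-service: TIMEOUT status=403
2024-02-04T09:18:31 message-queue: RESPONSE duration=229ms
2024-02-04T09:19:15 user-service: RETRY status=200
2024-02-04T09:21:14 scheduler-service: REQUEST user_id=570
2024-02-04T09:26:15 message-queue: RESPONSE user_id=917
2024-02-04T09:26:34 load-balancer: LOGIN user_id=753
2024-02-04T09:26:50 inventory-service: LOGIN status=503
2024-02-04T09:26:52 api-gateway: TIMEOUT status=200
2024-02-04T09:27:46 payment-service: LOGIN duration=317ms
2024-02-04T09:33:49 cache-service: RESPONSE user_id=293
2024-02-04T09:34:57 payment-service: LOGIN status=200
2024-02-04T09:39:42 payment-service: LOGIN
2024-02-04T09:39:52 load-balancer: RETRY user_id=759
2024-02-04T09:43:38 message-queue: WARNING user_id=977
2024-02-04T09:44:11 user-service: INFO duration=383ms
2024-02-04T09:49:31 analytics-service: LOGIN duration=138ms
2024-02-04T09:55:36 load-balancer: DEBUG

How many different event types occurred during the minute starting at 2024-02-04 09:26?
3

To count unique event types:

1. Filter events in the minute starting at 2024-02-04 09:26
2. Extract event types from matching entries
3. Count unique types: 3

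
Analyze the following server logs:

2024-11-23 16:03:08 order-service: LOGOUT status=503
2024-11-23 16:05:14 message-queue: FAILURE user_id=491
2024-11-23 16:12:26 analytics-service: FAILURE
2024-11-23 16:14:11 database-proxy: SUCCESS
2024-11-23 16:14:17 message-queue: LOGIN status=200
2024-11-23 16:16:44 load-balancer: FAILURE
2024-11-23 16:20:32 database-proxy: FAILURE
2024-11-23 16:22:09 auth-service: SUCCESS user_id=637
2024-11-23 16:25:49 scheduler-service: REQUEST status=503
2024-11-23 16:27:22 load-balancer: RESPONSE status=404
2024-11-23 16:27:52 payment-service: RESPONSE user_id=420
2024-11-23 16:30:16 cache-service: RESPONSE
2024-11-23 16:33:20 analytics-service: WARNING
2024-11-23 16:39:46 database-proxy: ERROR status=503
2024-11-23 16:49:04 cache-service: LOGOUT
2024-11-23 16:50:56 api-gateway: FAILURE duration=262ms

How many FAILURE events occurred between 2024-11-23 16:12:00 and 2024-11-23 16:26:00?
3

To count events in the time window:

1. Window boundaries: 2024-11-23 16:12:00 to 2024-11-23 16:26:00
2. Filter for FAILURE events within this window
3. Count matching events: 3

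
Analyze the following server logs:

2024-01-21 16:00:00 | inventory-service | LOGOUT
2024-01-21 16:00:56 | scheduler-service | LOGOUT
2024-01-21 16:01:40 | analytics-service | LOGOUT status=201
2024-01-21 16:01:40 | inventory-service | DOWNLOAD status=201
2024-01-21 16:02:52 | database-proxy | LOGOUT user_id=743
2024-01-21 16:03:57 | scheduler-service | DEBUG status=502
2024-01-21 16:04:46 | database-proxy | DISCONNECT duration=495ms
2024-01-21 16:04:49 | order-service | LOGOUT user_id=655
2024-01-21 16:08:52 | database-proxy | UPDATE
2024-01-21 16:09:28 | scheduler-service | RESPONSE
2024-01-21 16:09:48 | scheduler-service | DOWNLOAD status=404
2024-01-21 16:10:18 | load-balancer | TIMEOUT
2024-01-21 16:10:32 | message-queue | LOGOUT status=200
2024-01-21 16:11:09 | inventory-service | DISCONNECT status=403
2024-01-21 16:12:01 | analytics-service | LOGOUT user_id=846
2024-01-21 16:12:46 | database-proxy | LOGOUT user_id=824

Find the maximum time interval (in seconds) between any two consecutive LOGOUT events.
343

To find the longest gap:

1. Extract all LOGOUT events in chronological order
2. Calculate time differences between consecutive events
3. Find the maximum difference
4. Longest gap: 343 seconds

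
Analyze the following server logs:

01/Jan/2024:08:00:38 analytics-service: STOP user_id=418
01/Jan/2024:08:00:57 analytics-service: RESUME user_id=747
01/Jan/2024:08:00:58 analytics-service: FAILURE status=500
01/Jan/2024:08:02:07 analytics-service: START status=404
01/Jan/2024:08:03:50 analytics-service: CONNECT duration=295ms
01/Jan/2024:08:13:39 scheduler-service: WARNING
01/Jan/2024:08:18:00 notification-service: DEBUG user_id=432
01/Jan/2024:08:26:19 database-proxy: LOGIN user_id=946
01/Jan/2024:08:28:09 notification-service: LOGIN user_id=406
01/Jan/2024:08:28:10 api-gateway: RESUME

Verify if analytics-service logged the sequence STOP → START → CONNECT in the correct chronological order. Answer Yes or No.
Yes

To verify sequence order:

1. Find all events in sequence STOP → START → CONNECT for analytics-service
2. Extract their timestamps
3. Check if timestamps are in ascending order
4. Result: Yes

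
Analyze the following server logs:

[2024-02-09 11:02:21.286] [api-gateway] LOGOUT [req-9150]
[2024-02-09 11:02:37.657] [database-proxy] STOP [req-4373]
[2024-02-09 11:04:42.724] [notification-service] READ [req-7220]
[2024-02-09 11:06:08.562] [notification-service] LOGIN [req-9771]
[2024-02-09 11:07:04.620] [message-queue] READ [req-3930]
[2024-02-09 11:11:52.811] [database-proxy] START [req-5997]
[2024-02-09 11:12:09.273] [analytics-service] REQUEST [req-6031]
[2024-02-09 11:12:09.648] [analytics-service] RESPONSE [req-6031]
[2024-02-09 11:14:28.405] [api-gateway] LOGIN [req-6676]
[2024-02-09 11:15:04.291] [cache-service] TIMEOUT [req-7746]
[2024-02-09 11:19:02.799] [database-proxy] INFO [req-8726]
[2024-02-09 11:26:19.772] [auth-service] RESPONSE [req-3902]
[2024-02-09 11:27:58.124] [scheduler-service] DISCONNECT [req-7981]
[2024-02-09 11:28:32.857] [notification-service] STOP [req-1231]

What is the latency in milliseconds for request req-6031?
375

To calculate latency:

1. Find REQUEST with id req-6031: 2024-02-09 11:12:09.273
2. Find RESPONSE with id req-6031: 2024-02-09 11:12:09.648
3. Latency: 2024-02-09 11:12:09.648 - 2024-02-09 11:12:09.273 = 375ms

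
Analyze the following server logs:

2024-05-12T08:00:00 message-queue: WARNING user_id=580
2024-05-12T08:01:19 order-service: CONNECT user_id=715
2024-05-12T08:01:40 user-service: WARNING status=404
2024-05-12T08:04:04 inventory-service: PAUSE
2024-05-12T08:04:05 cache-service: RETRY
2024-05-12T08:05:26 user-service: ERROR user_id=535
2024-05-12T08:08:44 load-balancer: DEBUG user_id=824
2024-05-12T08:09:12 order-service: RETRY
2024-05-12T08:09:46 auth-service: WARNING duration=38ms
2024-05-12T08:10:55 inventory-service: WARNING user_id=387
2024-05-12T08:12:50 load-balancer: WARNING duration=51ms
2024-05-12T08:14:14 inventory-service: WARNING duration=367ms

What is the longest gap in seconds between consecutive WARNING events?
486

To find the longest gap:

1. Extract all WARNING events in chronological order
2. Calculate time differences between consecutive events
3. Find the maximum difference
4. Longest gap: 486 seconds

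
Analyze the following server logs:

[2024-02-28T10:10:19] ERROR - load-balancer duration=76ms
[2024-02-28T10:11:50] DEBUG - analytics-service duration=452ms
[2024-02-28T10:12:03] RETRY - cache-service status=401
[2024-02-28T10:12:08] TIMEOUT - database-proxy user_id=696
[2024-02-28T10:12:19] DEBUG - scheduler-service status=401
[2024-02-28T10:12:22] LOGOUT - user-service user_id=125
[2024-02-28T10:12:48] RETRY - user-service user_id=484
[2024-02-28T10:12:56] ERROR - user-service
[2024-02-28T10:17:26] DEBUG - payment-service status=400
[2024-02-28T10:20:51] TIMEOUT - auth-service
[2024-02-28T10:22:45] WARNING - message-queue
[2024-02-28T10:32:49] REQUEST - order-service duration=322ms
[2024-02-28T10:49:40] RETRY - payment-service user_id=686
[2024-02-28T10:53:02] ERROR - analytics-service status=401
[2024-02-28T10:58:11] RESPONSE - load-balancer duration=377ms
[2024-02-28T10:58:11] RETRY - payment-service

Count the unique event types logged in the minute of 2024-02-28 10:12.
5

To count unique event types:

1. Filter events in the minute starting at 2024-02-28 10:12
2. Extract event types from matching entries
3. Count unique types: 5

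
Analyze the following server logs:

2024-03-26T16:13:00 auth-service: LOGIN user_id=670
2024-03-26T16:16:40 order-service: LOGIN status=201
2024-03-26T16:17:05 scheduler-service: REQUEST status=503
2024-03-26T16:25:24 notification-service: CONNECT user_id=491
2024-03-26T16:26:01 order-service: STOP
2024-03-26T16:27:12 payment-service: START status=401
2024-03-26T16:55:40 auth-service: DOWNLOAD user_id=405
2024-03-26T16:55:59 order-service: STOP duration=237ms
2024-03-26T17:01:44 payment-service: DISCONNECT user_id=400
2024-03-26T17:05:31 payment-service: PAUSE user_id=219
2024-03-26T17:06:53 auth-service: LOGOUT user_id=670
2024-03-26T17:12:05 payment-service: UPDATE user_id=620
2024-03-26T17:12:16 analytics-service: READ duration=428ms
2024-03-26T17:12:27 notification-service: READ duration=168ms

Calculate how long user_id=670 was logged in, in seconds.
3233

To calculate session duration:

1. Find LOGIN event for user_id=670: 2024-03-26T16:13:00
2. Find LOGOUT event for user_id=670: 2024-03-26T17:06:53
3. Session duration: 2024-03-26T17:06:53 - 2024-03-26T16:13:00 = 3233 seconds (53 minutes)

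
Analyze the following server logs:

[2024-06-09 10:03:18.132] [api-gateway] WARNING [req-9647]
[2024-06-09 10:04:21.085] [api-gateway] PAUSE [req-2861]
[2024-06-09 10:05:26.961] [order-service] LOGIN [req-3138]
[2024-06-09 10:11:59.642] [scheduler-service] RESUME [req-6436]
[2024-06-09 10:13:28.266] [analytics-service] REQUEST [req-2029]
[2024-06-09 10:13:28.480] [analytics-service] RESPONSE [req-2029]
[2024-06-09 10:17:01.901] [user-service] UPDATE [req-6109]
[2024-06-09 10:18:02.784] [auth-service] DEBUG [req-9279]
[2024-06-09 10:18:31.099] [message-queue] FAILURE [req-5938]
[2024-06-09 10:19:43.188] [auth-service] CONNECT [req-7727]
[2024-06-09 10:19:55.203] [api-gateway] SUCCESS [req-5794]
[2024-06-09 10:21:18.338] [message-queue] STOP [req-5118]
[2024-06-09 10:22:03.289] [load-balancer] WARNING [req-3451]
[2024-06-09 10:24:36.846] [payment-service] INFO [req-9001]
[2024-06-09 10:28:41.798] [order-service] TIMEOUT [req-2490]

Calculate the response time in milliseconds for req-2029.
214

To calculate latency:

1. Find REQUEST with id req-2029: 2024-06-09 10:13:28.266
2. Find RESPONSE with id req-2029: 2024-06-09 10:13:28.480
3. Latency: 2024-06-09 10:13:28.480 - 2024-06-09 10:13:28.266 = 214ms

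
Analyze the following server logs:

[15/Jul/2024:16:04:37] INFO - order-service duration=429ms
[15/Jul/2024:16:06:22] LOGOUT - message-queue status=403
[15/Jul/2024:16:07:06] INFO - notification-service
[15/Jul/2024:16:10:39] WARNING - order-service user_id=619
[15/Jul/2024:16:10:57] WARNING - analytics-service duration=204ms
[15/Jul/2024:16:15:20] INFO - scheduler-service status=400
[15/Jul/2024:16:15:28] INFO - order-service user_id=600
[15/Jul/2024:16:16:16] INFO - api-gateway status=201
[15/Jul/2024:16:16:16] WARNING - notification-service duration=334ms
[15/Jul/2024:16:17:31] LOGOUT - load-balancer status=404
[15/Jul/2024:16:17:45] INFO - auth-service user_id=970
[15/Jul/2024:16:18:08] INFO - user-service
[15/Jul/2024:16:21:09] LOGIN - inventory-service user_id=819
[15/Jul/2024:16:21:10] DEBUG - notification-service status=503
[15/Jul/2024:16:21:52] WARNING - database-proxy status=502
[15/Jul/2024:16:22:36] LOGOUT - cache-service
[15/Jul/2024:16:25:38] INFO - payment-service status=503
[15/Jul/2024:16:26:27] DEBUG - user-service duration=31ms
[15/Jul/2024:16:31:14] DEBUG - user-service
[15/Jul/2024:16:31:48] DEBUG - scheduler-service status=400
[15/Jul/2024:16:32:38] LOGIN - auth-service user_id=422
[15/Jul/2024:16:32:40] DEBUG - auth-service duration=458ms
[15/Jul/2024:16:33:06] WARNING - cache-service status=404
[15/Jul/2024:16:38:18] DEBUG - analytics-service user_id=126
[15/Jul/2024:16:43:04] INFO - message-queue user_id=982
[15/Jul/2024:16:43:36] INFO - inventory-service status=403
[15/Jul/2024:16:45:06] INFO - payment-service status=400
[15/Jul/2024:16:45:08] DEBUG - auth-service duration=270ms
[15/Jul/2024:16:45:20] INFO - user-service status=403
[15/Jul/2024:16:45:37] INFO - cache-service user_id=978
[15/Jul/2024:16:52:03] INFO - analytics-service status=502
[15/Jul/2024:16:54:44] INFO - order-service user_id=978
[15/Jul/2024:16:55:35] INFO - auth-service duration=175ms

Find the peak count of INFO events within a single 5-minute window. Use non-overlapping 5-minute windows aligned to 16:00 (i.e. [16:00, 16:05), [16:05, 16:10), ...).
5

To find the burst window:

1. Divide the log period into non-overlapping 5-minute windows starting at 16:00
2. Count INFO events in each window
3. Find the window with maximum count
4. Maximum events in a window: 5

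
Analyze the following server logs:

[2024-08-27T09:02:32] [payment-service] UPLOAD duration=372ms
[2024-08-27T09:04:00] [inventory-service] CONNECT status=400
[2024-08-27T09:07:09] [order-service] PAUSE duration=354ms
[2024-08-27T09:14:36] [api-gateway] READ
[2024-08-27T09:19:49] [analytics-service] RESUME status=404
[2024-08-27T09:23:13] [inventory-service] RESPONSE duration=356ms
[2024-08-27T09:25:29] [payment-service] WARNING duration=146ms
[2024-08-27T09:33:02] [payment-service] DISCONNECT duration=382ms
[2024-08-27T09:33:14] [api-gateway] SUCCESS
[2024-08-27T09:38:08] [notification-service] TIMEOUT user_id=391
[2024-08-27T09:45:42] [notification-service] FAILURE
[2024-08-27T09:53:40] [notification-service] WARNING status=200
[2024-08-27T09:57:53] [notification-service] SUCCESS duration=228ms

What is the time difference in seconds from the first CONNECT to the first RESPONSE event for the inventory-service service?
1153

To find the time between events:

1. Locate the first CONNECT event for inventory-service: 2024-08-27T09:04:00
2. Locate the first RESPONSE event for inventory-service: 2024-08-27T09:23:13
3. Calculate the difference: 2024-08-27T09:23:13 - 2024-08-27T09:04:00 = 1153 seconds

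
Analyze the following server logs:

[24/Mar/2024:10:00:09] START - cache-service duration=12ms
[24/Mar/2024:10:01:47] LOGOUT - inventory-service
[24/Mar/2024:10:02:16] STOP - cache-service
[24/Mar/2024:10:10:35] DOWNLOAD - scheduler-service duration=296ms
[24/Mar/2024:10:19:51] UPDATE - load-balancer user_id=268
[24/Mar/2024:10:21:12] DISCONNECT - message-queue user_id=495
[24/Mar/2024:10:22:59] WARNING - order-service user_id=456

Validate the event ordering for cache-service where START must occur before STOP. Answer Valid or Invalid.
Valid

To validate ordering:

1. Required order: START → STOP
2. Rule: START must occur before STOP
3. Check actual order of events for cache-service
4. Result: Valid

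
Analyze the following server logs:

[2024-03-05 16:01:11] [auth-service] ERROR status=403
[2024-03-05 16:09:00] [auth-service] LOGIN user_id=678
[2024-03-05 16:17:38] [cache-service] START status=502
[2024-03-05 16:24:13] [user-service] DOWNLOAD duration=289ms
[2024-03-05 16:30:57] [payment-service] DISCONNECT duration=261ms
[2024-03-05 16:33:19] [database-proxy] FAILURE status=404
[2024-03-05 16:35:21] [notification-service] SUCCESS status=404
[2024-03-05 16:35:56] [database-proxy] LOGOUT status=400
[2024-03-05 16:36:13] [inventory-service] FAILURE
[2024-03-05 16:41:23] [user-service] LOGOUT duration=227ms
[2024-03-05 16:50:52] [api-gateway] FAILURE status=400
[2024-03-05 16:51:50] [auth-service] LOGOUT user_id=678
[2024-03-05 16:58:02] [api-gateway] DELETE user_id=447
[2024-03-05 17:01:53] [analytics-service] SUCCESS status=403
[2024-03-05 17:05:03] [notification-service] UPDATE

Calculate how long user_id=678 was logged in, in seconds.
2570

To calculate session duration:

1. Find LOGIN event for user_id=678: 2024-03-05 16:09:00
2. Find LOGOUT event for user_id=678: 2024-03-05 16:51:50
3. Session duration: 2024-03-05 16:51:50 - 2024-03-05 16:09:00 = 2570 seconds (42 minutes)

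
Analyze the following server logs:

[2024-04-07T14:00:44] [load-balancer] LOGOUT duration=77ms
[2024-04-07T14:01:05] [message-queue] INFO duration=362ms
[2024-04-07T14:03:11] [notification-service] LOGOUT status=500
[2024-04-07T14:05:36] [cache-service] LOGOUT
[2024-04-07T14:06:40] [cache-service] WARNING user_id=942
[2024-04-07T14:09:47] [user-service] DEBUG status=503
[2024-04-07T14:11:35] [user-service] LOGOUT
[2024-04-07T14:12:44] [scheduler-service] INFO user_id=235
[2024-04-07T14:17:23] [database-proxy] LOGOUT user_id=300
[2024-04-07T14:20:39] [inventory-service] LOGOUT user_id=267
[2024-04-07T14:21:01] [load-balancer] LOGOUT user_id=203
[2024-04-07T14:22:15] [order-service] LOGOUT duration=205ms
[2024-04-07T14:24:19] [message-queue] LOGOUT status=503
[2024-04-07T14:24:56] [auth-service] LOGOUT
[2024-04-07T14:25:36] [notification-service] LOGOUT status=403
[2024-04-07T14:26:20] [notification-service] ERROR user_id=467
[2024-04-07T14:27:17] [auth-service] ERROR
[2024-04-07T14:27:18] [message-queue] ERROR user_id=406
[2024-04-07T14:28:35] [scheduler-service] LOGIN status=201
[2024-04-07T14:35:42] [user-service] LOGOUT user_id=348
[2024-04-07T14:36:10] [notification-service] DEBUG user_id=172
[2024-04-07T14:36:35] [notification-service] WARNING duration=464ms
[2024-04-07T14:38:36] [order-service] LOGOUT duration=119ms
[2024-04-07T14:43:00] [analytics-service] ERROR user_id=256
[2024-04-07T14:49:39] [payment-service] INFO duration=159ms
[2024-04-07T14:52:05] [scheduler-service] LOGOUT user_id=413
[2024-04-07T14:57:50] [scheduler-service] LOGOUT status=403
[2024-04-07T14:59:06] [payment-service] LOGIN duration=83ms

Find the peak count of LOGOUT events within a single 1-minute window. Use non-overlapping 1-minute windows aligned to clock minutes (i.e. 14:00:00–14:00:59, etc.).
2

To find the burst window:

1. Divide the log period into non-overlapping 1-minute windows starting at 14:00
2. Count LOGOUT events in each window
3. Find the window with maximum count
4. Maximum events in a window: 2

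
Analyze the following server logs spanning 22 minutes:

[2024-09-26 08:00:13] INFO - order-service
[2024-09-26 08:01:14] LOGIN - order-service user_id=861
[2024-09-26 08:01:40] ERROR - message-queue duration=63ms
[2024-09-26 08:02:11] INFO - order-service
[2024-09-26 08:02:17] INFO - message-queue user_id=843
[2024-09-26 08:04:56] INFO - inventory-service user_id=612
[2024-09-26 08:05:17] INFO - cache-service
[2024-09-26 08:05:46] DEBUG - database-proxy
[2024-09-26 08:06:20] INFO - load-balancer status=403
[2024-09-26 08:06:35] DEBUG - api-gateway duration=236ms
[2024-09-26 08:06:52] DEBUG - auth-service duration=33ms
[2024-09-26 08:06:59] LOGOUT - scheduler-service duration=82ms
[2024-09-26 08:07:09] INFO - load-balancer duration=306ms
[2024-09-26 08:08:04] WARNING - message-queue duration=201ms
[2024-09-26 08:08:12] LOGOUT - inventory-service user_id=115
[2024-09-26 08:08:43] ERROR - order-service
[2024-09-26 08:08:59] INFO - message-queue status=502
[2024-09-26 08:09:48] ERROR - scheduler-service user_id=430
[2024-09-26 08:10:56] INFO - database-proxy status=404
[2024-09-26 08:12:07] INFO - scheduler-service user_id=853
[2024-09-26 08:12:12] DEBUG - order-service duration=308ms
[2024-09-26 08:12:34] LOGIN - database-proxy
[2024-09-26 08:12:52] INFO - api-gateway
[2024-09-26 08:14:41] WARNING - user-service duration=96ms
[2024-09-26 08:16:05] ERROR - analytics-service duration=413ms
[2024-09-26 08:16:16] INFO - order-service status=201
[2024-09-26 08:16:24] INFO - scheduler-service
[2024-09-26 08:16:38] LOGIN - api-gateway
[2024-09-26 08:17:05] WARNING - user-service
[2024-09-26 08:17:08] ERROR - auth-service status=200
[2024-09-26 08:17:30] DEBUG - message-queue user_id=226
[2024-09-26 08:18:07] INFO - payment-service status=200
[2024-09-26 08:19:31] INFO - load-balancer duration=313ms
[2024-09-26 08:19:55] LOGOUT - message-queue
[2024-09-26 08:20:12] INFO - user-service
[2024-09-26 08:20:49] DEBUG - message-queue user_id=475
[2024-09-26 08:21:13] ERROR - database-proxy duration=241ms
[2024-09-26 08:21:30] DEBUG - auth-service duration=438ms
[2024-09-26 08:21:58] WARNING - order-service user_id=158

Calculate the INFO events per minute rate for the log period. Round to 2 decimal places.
0.73

To calculate the rate:

1. Count total INFO events: 16
2. Total time period: 22 minutes
3. Rate = 16 / 22 = 0.73 events per minute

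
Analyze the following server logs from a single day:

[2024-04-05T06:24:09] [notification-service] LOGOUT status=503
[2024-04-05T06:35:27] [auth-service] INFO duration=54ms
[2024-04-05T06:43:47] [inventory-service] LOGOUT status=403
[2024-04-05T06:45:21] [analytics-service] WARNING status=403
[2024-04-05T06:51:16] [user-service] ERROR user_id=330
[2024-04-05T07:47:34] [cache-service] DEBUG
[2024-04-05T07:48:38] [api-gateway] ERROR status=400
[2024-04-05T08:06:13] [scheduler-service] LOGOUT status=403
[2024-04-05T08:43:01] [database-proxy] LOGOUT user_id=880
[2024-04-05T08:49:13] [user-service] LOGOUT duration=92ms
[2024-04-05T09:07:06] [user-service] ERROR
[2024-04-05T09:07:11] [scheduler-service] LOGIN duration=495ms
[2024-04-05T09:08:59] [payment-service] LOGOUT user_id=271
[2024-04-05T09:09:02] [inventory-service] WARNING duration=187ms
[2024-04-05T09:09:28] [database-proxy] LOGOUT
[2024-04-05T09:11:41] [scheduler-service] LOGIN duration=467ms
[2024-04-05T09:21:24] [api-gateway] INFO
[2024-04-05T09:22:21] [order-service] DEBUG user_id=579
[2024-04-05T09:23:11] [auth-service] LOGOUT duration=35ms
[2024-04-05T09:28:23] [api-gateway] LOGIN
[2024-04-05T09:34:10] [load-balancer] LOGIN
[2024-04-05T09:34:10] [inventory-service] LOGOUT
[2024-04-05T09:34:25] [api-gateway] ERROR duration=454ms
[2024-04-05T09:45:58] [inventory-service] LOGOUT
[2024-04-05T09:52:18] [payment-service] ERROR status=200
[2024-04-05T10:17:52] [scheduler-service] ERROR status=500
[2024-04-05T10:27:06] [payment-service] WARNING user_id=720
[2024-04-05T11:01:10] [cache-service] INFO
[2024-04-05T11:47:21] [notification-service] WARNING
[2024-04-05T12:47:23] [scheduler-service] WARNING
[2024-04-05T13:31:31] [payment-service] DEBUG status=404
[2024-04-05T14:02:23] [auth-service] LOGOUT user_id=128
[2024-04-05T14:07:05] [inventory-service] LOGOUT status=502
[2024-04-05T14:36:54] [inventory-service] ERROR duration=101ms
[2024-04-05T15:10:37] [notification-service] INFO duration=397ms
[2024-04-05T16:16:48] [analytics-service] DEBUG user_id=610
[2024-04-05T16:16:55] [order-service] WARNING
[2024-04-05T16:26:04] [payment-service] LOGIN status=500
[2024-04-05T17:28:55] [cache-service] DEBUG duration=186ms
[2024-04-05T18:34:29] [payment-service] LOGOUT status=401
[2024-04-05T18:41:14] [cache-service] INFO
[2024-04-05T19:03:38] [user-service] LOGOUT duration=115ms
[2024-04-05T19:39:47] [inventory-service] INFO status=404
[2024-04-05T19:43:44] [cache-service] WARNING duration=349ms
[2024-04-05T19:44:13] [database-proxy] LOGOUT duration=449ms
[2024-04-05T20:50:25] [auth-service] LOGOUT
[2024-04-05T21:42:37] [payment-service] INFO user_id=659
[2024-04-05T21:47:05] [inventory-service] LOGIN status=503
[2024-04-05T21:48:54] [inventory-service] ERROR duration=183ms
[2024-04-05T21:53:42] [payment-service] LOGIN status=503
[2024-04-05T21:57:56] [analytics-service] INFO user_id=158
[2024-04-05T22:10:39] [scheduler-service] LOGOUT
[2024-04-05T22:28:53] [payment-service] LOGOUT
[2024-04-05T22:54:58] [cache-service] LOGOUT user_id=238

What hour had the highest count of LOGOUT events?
9

To find the peak hour:

1. Group all LOGOUT events by hour
2. Count events in each hour
3. Find hour with maximum count
4. Peak hour: 9 (with 5 events)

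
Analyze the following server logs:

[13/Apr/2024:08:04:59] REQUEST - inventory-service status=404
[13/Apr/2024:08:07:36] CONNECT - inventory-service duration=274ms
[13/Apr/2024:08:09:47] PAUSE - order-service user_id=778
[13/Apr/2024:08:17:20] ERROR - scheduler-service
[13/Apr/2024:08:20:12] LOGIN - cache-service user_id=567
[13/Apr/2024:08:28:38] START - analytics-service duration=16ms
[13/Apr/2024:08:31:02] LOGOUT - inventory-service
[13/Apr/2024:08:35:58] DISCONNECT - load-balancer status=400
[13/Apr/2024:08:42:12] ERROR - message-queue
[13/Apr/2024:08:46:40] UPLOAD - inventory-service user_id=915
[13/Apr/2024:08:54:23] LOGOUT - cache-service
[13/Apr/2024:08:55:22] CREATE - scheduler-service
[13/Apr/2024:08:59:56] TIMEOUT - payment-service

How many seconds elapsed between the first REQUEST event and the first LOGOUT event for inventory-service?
1563

To find the time between events:

1. Locate the first REQUEST event for inventory-service: 13/Apr/2024:08:04:59
2. Locate the first LOGOUT event for inventory-service: 13/Apr/2024:08:31:02
3. Calculate the difference: 13/Apr/2024:08:31:02 - 13/Apr/2024:08:04:59 = 1563 seconds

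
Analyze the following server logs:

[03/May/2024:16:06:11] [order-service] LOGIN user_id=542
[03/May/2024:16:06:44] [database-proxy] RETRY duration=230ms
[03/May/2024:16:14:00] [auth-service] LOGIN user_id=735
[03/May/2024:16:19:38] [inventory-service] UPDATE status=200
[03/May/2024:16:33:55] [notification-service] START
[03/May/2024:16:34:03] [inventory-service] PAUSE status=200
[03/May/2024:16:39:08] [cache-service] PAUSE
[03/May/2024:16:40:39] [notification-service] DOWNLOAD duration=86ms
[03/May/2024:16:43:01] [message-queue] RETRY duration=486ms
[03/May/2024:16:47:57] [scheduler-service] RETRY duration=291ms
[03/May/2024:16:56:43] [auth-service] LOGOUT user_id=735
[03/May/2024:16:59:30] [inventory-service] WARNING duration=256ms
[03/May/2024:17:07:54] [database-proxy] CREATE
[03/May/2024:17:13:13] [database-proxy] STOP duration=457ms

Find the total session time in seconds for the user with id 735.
2563

To calculate session duration:

1. Find LOGIN event for user_id=735: 03/May/2024:16:14:00
2. Find LOGOUT event for user_id=735: 03/May/2024:16:56:43
3. Session duration: 03/May/2024:16:56:43 - 03/May/2024:16:14:00 = 2563 seconds (42 minutes)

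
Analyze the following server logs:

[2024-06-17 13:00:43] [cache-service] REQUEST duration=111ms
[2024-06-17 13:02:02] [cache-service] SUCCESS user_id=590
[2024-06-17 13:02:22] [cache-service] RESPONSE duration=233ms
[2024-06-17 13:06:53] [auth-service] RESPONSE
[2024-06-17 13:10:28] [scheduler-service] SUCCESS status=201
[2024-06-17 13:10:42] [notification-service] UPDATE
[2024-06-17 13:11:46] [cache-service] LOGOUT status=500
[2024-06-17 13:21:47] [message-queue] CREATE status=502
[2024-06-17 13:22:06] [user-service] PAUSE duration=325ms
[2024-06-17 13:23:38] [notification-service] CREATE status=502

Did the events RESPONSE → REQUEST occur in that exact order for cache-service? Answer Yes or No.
No

To verify sequence order:

1. Find all events in sequence RESPONSE → REQUEST for cache-service
2. Extract their timestamps
3. Check if timestamps are in ascending order
4. Result: No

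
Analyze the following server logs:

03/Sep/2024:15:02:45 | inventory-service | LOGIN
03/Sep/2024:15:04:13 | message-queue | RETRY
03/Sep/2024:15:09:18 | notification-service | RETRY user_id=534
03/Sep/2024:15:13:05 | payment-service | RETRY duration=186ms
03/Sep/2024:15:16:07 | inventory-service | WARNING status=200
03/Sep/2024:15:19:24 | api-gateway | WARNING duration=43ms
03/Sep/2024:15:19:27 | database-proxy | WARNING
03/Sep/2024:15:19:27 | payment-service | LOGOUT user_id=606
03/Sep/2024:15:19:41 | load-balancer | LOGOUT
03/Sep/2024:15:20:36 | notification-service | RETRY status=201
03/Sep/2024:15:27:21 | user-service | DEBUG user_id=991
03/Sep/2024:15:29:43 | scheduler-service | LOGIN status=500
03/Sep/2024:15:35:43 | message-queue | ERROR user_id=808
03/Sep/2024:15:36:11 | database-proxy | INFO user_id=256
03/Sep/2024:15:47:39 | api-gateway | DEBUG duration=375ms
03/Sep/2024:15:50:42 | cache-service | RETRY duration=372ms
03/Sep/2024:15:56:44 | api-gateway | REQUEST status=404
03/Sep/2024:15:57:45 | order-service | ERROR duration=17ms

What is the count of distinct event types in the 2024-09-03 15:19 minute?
2

To count unique event types:

1. Filter events in the minute starting at 2024-09-03 15:19
2. Extract event types from matching entries
3. Count unique types: 2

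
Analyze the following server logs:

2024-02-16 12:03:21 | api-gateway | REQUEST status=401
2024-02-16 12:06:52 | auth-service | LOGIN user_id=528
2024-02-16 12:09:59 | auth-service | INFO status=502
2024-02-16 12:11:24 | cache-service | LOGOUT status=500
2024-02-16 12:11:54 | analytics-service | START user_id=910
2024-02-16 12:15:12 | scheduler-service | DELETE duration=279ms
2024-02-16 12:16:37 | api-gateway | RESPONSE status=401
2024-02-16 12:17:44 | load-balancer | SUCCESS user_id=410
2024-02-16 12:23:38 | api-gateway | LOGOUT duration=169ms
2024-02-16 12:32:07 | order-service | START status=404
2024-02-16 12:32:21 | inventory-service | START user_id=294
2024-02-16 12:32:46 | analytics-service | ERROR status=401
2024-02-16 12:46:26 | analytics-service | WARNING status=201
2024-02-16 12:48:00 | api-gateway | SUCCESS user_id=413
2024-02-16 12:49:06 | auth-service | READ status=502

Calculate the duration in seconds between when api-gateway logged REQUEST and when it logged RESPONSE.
796

To find the time between events:

1. Locate the first REQUEST event for api-gateway: 2024-02-16 12:03:21
2. Locate the first RESPONSE event for api-gateway: 2024-02-16 12:16:37
3. Calculate the difference: 2024-02-16 12:16:37 - 2024-02-16 12:03:21 = 796 seconds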